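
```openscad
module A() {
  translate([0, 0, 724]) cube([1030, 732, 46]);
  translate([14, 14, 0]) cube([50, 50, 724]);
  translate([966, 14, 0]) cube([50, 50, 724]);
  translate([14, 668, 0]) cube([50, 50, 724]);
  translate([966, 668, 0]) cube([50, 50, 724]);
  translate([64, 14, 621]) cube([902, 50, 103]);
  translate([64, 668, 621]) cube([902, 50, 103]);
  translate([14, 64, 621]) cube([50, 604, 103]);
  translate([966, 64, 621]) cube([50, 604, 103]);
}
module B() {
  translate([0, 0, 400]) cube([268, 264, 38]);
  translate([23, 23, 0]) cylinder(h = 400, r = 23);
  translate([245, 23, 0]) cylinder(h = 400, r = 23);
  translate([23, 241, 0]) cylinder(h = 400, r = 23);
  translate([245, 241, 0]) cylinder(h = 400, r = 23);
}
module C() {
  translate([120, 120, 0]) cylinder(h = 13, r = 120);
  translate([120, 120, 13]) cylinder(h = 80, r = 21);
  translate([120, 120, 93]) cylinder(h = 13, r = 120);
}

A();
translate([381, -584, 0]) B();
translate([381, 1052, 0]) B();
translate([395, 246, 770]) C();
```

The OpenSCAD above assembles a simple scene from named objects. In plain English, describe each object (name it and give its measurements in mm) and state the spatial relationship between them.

A is a rectangular dining table. The top is 1030×732×46 mm with its upper surface at z = 770 mm. It stands on four 50×50 mm square legs, each inset 14 mm from the nearest pair of top edges, running from the floor to the underside of the top. Four apron rails, 50 mm thick and 103 mm tall, run between adjacent legs with their top edges flush with the underside of the top and their outer faces flush with the legs' outer faces.

B is a four-legged stool. The seat is 268×264 mm, 38 mm thick, top at z = 438 mm. It stands on four round legs, each 46 mm in diameter, from z = 0 to the seat underside, each leg's axis is inset half a diameter from the nearest pair of seat edges (so the leg's bounding box is flush with the corner).

C is a spool: two coaxial disc flanges of radius 120 mm and thickness 13 mm, joined by a core cylinder of radius 21 mm and height 80 mm. The lower flange rests on z = 0 and the three cylinders share a vertical axis.

Two stools sit around the table at the −y, +y sides. The spool is on top of the table, centred.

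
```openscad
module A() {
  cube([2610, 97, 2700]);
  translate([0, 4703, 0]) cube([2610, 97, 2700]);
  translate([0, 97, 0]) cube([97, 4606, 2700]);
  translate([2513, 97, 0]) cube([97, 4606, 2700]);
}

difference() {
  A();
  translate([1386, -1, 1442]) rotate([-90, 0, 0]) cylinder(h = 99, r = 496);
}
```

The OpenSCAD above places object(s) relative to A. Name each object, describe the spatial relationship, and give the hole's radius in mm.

The subtracted cylinder has r = 496 mm.

A is a house frame. The house frame has a circular hole through its front wall. The hole's radius is 496 mm.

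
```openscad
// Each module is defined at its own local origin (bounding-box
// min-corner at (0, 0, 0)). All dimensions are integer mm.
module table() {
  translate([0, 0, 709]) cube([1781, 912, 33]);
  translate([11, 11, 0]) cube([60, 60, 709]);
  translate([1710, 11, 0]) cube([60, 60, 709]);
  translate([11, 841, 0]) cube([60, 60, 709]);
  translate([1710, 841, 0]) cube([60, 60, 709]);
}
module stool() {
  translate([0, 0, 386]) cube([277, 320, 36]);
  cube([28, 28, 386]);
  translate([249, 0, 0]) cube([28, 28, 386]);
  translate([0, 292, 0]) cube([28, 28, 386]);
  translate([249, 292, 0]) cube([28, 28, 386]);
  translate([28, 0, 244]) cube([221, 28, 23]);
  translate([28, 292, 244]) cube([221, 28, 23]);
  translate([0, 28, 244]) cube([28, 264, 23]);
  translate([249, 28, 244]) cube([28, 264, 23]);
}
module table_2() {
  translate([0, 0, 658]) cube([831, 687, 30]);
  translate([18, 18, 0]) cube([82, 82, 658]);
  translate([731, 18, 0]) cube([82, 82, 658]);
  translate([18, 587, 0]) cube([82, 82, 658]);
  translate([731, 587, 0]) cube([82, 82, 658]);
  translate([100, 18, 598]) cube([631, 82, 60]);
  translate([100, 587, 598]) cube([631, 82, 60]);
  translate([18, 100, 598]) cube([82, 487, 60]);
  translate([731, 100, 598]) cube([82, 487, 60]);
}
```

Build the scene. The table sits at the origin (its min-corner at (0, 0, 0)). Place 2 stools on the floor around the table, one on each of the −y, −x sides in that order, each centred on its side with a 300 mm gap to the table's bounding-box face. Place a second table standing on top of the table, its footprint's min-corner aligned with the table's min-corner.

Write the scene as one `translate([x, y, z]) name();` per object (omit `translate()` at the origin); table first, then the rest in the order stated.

table();
translate([752, -620, 0]) stool();
translate([-577, 296, 0]) stool();
translate([0, 0, 742]) table_2();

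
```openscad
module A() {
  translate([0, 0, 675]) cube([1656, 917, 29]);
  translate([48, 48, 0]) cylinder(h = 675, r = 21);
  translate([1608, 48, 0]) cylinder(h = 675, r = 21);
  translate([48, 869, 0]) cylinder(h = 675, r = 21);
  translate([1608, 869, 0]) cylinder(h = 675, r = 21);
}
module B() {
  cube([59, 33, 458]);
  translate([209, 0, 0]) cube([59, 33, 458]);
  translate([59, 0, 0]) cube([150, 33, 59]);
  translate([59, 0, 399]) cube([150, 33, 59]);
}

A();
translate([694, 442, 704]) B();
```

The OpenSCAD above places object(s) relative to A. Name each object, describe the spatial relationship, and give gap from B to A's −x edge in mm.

The picture frame's min-x is at 694; the table's min-x is 0; gap = 694 mm.

A is a table. B is a picture frame. The picture frame is on top of the table, centred. The gap from the picture frame to the table's −x edge is 694 mm.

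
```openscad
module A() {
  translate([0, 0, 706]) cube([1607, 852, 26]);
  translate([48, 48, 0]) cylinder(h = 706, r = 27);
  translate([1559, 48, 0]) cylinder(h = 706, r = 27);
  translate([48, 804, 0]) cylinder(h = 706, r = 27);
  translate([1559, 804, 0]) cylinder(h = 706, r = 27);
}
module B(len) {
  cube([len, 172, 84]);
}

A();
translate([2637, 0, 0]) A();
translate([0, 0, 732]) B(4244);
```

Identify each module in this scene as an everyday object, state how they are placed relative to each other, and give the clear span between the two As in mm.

A is a table. B is a beam. A beam spans the tops of two tables. The clear span between the two tables is 1030 mm.

Second table starts at x = 2637; first ends at x = 1607; clear span = 2637 − 1607 = 1030 mm.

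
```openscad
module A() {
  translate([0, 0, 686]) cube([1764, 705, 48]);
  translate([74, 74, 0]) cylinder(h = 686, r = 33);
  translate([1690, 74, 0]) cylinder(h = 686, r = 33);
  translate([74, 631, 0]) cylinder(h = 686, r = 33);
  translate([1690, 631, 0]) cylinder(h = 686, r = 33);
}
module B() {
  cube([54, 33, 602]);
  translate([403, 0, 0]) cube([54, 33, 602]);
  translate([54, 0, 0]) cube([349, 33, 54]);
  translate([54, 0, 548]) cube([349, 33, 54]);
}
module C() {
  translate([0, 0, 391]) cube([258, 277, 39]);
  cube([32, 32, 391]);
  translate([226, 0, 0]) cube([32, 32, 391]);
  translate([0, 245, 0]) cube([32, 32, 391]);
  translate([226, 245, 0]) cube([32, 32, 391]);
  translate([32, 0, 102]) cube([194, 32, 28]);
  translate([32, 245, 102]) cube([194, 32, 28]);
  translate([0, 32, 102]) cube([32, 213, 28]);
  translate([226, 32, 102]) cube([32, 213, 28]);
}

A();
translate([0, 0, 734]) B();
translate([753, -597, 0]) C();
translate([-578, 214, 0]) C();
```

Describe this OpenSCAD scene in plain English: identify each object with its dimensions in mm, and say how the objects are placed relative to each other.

A is a rectangular dining table. The top is 1764×705×48 mm with its upper surface at z = 734 mm. It stands on four round legs of 66 mm diameter, each leg's bounding box inset 41 mm from the nearest pair of top edges, running from the floor to the underside of the top.

B is a picture frame with a 349×494 mm rectangular opening (x by z) and a uniform 54 mm border on every side. Frame depth is 33 mm along y. It is built from two vertical stiles running the full outside height and two horizontal rails spanning the gap between the stiles.

C is a four-legged stool. The seat is a 258×277×39 mm slab whose top surface is at z = 430 mm; four square legs, each 32×32 mm in cross-section, run from the floor (z = 0) to the underside of the seat, each flush with a corner of the seat. Four stretchers, 32 mm wide and 28 mm tall, connect adjacent legs with their undersides at z = 102 mm, each running between the inner faces of the legs it joins and aligned with the legs' outer faces on the other axis.

The picture frame is on top of the table. Two stools sit around the table at the −y, −x sides.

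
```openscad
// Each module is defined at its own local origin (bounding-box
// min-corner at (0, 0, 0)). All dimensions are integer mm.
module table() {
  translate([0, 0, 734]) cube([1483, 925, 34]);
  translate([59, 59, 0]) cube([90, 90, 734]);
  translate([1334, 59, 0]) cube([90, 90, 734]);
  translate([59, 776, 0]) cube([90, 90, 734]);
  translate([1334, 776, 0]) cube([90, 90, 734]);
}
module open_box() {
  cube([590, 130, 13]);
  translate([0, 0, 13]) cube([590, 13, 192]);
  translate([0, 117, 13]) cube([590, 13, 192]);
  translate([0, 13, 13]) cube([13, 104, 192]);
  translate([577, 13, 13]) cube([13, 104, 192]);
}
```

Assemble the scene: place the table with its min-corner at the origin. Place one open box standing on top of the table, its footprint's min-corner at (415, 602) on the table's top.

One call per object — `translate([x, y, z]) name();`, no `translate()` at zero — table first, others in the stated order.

table();
translate([415, 602, 768]) open_box();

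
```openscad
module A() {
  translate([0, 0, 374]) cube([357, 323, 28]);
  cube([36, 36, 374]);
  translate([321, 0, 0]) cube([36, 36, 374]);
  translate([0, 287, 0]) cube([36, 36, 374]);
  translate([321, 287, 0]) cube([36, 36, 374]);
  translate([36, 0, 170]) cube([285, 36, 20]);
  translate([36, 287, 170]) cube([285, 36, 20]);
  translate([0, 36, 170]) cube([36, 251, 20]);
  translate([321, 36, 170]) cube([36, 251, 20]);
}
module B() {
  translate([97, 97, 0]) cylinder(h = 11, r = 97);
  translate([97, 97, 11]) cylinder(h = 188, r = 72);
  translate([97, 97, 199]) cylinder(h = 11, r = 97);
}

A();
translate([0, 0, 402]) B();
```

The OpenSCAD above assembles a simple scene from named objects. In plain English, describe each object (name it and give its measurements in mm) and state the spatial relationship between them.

A is a four-legged stool. The seat is 357×323 mm, 28 mm thick, top at z = 402 mm. It stands on four square legs, each 36×36 mm in cross-section, from z = 0 to the seat underside, each flush with a corner of the seat. Four stretchers, 36 mm wide and 20 mm tall, connect adjacent legs with their undersides at z = 170 mm, each running between the inner faces of the legs it joins and aligned with the legs' outer faces on the other axis.

B is a spool: two coaxial disc flanges of radius 97 mm and thickness 11 mm, joined by a core cylinder of radius 72 mm and height 188 mm. The lower flange rests on z = 0 and the three cylinders share a vertical axis.

The spool is on top of the stool.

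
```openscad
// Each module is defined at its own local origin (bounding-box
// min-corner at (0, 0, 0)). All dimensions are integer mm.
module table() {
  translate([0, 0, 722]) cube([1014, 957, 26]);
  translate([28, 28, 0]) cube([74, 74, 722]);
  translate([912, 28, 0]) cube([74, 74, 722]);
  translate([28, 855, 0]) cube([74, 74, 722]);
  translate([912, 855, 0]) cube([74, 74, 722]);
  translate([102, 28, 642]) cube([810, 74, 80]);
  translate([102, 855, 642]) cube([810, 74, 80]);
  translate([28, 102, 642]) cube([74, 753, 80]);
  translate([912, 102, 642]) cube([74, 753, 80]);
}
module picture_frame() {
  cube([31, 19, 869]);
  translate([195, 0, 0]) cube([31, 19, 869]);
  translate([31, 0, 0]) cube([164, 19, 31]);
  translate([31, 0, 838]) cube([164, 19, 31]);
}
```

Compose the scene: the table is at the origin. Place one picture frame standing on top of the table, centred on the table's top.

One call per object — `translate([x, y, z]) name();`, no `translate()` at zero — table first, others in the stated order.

table();
translate([394, 469, 748]) picture_frame();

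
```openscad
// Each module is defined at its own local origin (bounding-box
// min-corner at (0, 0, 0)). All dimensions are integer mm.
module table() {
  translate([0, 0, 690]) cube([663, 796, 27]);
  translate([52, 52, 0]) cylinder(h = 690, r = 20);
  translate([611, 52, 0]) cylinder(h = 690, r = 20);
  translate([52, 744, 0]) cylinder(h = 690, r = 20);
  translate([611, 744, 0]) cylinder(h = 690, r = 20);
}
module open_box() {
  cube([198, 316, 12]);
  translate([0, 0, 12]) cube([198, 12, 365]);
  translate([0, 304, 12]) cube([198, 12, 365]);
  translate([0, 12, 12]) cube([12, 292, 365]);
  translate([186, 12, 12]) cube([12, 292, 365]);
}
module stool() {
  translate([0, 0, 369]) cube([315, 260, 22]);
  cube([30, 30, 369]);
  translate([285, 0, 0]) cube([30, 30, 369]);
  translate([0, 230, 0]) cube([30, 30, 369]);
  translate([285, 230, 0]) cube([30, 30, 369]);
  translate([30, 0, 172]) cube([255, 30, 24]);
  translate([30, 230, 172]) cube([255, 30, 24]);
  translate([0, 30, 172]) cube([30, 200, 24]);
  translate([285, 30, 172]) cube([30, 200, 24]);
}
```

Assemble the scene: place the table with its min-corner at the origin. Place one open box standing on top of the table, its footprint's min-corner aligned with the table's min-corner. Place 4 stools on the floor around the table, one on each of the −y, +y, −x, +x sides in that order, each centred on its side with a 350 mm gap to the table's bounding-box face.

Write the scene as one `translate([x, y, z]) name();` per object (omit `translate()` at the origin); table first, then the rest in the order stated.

table();
translate([0, 0, 717]) open_box();
translate([174, -610, 0]) stool();
translate([174, 1146, 0]) stool();
translate([-665, 268, 0]) stool();
translate([1013, 268, 0]) stool();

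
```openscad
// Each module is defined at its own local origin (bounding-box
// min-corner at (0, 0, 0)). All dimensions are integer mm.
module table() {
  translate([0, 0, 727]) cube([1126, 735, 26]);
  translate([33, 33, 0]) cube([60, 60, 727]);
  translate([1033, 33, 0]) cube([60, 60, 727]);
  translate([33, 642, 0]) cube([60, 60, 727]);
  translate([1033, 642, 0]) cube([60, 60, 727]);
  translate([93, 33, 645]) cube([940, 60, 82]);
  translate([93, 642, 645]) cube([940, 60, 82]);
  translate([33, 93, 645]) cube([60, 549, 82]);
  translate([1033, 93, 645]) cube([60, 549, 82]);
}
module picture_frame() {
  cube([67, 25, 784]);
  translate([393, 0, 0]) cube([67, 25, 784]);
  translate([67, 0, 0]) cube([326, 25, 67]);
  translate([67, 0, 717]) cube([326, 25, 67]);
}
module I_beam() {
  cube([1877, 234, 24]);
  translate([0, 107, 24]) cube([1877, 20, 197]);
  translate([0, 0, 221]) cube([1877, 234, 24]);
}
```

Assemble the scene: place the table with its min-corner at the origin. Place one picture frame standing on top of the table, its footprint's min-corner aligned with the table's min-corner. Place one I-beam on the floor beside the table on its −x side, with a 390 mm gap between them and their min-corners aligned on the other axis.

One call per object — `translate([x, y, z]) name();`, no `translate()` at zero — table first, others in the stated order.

table();
translate([0, 0, 753]) picture_frame();
translate([-2267, 0, 0]) I_beam();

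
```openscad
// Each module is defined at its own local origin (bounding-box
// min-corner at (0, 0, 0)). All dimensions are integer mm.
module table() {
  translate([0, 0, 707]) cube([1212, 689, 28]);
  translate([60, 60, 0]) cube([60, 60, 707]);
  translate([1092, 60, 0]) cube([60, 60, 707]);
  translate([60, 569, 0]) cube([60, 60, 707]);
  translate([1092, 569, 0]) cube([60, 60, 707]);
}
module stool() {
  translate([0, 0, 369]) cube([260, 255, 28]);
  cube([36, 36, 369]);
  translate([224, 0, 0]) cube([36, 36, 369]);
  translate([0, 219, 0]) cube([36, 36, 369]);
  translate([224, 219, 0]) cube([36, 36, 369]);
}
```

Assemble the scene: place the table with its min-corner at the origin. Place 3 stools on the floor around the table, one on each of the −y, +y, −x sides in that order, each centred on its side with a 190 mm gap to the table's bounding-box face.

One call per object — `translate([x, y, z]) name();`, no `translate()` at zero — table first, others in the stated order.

table();
translate([476, -445, 0]) stool();
translate([476, 879, 0]) stool();
translate([-450, 217, 0]) stool();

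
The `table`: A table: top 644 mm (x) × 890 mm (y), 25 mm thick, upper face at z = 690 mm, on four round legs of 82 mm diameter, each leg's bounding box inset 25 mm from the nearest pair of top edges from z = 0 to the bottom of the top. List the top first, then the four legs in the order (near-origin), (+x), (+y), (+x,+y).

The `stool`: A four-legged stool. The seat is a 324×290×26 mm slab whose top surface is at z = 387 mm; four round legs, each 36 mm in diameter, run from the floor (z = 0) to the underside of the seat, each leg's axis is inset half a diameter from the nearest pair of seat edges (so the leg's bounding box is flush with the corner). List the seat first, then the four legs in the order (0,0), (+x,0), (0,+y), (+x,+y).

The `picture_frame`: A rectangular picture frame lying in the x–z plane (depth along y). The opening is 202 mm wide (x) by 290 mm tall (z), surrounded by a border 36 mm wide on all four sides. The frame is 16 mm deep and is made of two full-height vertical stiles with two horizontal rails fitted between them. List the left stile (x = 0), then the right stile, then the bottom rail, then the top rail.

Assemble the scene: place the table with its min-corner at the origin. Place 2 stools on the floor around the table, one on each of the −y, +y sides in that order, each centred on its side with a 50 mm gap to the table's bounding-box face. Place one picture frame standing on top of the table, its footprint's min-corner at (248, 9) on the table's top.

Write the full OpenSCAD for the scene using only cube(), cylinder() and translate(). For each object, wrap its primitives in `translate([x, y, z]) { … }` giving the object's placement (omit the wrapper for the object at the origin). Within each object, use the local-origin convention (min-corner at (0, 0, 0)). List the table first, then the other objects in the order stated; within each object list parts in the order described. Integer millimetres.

translate([0, 0, 665]) cube([644, 890, 25]);
translate([66, 66, 0]) cylinder(h = 665, r = 41);
translate([578, 66, 0]) cylinder(h = 665, r = 41);
translate([66, 824, 0]) cylinder(h = 665, r = 41);
translate([578, 824, 0]) cylinder(h = 665, r = 41);
translate([160, -340, 0]) {
  translate([0, 0, 361]) cube([324, 290, 26]);
  translate([18, 18, 0]) cylinder(h = 361, r = 18);
  translate([306, 18, 0]) cylinder(h = 361, r = 18);
  translate([18, 272, 0]) cylinder(h = 361, r = 18);
  translate([306, 272, 0]) cylinder(h = 361, r = 18);
}
translate([160, 940, 0]) {
  translate([0, 0, 361]) cube([324, 290, 26]);
  translate([18, 18, 0]) cylinder(h = 361, r = 18);
  translate([306, 18, 0]) cylinder(h = 361, r = 18);
  translate([18, 272, 0]) cylinder(h = 361, r = 18);
  translate([306, 272, 0]) cylinder(h = 361, r = 18);
}
translate([248, 9, 690]) {
  cube([36, 16, 362]);
  translate([238, 0, 0]) cube([36, 16, 362]);
  translate([36, 0, 0]) cube([202, 16, 36]);
  translate([36, 0, 326]) cube([202, 16, 36]);
}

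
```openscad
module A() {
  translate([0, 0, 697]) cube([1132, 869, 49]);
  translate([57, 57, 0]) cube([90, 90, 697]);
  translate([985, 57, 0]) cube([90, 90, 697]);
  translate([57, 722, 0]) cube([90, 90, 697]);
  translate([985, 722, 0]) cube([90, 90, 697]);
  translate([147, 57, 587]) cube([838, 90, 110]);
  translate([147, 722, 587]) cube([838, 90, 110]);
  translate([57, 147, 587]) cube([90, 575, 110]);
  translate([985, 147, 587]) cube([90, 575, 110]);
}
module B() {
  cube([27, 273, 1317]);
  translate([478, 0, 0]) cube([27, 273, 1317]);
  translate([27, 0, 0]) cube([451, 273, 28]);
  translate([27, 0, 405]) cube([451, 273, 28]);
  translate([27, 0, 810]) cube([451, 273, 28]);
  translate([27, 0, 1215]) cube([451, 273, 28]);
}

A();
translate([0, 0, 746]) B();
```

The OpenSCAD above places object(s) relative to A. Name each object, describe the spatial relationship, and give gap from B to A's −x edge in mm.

The bookshelf's min-x is at 0; the table's min-x is 0; gap = 0 mm.

A is a table. B is a bookshelf. The bookshelf is on top of the table. The gap from the bookshelf to the table's −x edge is 0 mm.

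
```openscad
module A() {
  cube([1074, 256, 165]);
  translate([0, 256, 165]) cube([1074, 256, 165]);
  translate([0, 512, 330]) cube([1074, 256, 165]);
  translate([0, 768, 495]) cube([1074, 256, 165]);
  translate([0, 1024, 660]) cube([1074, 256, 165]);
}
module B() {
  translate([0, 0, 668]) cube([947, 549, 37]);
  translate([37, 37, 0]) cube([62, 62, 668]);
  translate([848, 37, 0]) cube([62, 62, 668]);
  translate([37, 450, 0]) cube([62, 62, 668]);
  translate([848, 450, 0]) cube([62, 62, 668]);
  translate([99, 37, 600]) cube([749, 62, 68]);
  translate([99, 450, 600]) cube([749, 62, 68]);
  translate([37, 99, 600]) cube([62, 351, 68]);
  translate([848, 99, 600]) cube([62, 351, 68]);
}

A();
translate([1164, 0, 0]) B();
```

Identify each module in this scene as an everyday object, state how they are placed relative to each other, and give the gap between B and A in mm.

A is a staircase. B is a table. The table is on the floor beside the staircase on its +x side. The gap between the table and the staircase is 90 mm.

The table's nearest face is 90 mm from the staircase's +x face.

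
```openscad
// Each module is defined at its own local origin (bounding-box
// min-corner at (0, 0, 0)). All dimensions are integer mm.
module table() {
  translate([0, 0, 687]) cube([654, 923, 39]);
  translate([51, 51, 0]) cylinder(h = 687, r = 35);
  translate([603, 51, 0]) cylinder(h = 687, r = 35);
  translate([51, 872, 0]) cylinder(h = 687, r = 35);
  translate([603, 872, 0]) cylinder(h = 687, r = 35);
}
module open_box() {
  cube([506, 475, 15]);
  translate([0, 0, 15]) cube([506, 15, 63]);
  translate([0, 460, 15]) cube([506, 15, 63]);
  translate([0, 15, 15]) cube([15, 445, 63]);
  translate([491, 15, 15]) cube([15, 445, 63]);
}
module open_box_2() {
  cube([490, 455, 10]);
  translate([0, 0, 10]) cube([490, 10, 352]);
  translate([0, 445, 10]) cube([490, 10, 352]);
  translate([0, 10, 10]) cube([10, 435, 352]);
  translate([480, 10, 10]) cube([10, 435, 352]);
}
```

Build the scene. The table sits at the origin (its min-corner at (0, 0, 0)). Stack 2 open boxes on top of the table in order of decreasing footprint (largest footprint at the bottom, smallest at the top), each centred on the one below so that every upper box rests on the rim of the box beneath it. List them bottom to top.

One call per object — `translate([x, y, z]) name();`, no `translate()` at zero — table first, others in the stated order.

table();
translate([74, 224, 726]) open_box();
translate([82, 234, 804]) open_box_2();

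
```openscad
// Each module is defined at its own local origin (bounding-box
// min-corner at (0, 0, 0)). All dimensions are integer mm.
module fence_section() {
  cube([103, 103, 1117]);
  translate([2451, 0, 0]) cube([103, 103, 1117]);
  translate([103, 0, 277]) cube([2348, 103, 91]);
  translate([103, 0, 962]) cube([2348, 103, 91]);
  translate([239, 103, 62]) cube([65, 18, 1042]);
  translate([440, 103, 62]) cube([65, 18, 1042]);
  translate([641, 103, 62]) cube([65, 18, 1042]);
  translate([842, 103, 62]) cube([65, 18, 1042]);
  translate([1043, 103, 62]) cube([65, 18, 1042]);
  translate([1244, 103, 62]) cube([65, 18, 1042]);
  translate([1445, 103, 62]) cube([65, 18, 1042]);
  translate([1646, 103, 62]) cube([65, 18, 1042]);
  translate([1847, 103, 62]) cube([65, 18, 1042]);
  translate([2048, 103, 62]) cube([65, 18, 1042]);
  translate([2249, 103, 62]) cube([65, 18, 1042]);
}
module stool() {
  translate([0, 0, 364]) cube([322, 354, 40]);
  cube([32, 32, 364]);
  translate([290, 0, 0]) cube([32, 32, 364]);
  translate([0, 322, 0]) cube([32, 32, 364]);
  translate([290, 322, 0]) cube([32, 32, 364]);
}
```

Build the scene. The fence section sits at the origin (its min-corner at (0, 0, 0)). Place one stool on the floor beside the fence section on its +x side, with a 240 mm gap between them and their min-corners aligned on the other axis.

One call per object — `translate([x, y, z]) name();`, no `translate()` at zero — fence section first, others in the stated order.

fence_section();
translate([2794, 0, 0]) stool();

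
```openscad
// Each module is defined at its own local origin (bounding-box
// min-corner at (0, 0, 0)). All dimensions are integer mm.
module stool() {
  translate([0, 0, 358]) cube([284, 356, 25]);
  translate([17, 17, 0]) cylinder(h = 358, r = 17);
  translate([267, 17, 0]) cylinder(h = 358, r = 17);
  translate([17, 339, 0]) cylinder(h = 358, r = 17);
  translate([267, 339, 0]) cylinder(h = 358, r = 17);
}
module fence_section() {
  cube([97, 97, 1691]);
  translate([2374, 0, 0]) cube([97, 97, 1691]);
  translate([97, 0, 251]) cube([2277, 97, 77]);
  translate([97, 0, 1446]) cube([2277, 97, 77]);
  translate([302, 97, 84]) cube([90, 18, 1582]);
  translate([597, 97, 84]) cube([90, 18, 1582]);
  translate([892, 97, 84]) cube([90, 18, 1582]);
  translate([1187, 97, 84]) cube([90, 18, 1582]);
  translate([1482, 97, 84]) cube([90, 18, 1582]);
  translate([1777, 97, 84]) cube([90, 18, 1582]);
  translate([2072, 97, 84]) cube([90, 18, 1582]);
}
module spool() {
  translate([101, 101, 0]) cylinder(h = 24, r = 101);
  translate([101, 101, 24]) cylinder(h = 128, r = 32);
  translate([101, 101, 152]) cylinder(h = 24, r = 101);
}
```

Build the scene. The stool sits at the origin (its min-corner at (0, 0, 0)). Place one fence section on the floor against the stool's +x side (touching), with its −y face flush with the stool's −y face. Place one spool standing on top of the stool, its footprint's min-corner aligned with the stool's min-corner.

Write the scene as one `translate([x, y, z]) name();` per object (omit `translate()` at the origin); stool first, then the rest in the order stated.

stool();
translate([284, 0, 0]) fence_section();
translate([0, 0, 383]) spool();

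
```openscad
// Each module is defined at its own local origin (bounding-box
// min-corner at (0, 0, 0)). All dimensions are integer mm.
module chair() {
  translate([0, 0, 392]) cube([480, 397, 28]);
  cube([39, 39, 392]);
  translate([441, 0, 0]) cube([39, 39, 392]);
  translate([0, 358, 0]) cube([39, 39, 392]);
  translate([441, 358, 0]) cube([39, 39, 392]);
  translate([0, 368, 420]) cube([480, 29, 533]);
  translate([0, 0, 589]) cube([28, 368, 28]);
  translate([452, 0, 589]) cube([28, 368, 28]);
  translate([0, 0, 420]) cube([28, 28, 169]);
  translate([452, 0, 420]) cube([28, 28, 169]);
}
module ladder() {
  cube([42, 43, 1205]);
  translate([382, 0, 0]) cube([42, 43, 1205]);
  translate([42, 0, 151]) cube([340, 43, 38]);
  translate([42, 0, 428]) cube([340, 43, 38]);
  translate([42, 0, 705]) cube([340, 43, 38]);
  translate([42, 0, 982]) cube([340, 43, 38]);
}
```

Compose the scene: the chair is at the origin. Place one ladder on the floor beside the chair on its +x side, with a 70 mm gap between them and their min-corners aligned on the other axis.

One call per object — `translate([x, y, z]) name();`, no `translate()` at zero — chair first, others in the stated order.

chair();
translate([550, 0, 0]) ladder();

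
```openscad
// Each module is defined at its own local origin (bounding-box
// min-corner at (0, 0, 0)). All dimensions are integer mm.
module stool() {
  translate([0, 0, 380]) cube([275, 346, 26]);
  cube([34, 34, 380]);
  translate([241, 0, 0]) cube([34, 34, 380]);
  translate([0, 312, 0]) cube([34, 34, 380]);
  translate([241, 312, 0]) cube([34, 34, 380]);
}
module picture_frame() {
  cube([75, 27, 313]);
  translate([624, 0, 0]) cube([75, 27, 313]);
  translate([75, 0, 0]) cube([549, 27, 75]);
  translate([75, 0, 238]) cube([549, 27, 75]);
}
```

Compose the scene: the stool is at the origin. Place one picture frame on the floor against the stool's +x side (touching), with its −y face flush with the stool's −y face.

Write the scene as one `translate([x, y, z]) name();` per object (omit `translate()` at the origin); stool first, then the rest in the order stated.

stool();
translate([275, 0, 0]) picture_frame();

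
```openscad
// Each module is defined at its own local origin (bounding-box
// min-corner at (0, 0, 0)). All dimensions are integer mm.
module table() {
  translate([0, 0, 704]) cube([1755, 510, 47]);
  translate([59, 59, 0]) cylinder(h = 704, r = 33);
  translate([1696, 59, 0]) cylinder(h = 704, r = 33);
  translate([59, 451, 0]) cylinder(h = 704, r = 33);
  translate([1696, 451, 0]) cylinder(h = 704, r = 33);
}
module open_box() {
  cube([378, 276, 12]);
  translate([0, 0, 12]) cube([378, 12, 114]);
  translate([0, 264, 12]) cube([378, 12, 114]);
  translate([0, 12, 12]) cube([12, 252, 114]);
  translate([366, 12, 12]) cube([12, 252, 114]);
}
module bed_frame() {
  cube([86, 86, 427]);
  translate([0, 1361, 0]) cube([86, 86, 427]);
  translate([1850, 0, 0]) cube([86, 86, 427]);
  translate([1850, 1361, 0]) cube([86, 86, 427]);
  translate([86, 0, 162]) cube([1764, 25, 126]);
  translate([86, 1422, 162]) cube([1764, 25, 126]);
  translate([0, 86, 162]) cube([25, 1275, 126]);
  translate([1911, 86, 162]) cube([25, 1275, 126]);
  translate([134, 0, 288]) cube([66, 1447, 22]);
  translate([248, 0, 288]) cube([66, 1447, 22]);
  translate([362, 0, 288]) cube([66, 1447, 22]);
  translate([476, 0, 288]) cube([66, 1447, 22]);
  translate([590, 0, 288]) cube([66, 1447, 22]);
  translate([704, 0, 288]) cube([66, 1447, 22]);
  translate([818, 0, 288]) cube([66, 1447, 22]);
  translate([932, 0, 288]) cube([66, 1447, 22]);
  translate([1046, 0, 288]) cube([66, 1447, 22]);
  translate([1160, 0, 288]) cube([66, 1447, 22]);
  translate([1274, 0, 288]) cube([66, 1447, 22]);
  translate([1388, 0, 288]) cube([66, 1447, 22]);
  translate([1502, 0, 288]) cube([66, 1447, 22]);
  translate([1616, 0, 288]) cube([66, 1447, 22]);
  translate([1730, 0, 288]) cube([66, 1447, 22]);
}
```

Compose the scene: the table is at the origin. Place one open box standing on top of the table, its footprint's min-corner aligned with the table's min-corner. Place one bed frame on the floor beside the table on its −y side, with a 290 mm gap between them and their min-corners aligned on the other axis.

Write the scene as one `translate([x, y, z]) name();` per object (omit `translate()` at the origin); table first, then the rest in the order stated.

table();
translate([0, 0, 751]) open_box();
translate([0, -1737, 0]) bed_frame();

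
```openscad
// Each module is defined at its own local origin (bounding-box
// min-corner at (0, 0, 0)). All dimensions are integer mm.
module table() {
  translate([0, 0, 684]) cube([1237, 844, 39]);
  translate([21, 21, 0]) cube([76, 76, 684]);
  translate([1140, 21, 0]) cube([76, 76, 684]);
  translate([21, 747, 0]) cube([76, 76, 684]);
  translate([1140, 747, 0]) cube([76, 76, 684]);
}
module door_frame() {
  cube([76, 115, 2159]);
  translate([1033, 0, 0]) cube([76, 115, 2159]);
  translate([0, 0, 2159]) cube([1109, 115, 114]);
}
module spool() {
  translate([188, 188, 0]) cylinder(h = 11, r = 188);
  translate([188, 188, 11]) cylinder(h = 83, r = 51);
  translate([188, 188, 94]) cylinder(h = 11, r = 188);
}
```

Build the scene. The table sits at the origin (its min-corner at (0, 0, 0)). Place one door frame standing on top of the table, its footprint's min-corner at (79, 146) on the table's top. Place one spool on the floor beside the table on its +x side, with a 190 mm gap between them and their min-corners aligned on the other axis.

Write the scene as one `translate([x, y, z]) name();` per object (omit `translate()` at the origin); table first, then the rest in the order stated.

table();
translate([79, 146, 723]) door_frame();
translate([1427, 0, 0]) spool();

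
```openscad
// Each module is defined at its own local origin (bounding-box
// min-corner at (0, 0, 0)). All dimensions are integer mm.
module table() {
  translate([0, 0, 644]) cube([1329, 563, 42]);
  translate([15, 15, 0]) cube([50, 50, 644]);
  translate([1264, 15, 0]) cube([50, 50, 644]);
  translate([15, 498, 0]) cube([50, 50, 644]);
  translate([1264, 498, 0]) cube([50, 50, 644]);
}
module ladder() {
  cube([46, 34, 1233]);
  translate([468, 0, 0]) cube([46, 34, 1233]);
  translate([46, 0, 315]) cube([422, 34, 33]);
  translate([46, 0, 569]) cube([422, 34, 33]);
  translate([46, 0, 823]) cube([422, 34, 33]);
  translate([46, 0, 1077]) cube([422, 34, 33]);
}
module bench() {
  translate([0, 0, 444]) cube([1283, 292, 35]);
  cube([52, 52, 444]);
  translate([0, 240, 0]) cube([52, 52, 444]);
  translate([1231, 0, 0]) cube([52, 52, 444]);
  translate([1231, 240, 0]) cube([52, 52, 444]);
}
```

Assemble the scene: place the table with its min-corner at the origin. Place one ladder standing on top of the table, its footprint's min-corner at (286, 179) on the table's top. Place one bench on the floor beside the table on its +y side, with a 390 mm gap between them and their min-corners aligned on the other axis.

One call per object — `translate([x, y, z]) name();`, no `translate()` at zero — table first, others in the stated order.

table();
translate([286, 179, 686]) ladder();
translate([0, 953, 0]) bench();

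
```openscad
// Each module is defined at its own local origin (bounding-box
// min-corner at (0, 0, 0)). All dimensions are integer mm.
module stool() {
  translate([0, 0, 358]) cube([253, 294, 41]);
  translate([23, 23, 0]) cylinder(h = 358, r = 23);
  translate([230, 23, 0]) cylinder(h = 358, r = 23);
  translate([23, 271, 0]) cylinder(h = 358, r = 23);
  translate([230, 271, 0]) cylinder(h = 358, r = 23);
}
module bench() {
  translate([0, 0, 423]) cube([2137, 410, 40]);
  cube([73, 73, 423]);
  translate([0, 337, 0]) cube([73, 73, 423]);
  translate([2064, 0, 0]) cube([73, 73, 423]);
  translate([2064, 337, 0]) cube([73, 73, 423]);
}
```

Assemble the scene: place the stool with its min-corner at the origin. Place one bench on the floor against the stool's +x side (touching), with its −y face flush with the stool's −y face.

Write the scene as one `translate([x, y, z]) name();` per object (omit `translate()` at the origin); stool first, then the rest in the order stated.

stool();
translate([253, 0, 0]) bench();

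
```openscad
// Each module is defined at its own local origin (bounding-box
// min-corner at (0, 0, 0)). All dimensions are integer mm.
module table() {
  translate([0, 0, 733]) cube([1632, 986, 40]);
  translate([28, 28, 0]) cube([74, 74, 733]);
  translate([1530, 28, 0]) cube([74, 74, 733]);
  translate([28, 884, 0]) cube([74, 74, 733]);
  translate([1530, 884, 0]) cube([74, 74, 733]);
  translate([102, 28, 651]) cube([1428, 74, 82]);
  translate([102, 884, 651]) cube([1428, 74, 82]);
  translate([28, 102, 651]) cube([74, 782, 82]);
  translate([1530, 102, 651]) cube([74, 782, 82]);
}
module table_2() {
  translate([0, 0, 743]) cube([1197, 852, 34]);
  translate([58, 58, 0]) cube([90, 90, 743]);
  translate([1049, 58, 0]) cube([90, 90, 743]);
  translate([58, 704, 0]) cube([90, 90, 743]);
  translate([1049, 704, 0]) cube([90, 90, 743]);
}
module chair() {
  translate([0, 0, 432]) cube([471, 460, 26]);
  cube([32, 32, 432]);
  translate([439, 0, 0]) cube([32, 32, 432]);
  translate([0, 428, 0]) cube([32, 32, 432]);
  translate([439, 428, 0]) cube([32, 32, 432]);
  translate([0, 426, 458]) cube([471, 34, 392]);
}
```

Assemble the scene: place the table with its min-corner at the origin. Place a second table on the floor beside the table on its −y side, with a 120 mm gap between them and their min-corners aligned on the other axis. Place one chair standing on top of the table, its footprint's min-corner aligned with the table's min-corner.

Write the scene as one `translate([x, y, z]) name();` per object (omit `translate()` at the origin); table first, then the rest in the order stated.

table();
translate([0, -972, 0]) table_2();
translate([0, 0, 773]) chair();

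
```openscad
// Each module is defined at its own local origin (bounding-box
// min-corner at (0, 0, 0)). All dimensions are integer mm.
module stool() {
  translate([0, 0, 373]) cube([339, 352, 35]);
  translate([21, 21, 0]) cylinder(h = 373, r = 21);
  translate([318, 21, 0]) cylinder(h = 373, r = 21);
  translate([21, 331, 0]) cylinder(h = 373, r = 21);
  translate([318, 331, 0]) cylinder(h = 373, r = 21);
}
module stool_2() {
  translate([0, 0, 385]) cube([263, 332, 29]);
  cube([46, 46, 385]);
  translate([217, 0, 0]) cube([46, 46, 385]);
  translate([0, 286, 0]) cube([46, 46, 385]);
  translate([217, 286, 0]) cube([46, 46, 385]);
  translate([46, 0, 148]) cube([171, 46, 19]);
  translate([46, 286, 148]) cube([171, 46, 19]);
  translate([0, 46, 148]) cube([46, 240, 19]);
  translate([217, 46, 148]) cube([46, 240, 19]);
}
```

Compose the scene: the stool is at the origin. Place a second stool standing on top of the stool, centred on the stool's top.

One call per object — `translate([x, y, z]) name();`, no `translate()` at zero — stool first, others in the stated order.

stool();
translate([38, 10, 408]) stool_2();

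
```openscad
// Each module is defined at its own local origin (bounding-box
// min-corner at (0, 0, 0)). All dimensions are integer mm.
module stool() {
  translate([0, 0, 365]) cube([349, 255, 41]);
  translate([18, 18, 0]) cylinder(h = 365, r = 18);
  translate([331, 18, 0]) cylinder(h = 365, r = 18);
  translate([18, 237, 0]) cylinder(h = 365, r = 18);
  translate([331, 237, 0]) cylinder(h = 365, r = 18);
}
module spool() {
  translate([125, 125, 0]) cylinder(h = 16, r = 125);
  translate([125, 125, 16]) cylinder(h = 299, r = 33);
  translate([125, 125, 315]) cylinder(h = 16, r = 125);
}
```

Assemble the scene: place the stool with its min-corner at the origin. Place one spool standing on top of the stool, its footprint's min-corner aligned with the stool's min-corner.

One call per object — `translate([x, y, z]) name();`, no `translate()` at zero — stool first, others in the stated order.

stool();
translate([0, 0, 406]) spool();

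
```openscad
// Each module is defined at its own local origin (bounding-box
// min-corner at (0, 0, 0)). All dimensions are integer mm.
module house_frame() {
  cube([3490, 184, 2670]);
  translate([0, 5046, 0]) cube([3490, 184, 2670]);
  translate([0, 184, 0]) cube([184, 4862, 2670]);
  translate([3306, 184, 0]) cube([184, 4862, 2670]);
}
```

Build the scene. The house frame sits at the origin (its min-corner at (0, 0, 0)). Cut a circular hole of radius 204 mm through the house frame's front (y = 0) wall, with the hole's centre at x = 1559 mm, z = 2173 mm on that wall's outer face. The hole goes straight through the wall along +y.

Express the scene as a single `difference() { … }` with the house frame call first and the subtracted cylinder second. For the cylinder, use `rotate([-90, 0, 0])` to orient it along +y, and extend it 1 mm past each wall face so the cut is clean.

difference() {
  house_frame();
  translate([1559, -1, 2173]) rotate([-90, 0, 0]) cylinder(h = 186, r = 204);
}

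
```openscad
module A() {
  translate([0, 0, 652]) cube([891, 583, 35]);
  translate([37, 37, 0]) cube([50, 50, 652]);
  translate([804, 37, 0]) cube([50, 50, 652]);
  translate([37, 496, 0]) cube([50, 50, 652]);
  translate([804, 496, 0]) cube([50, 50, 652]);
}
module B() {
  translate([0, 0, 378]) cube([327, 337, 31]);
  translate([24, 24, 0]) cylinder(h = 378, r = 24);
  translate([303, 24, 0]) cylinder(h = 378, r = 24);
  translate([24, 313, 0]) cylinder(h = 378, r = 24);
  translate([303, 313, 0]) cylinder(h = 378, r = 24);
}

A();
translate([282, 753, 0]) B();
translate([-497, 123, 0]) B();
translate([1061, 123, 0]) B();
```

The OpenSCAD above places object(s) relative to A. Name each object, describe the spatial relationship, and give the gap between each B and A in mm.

Each stool's nearest face is 170 mm from the table's bounding box.

A is a table. B is a stool. Three stools sit around the table at the +y, −x, +x sides. The gap between each stool and the table is 170 mm.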